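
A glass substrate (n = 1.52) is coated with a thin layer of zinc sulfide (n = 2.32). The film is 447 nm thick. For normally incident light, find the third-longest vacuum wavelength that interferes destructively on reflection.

Top surface (1.0 → 2.32): reflection off a higher-index medium gives a half-wave phase shift.
Bottom surface (2.32 → 1.52): reflection off a lower-index medium gives no phase shift.
Net: one phase inversion between the two reflected rays.
With one net inversion, destructive interference in reflection requires 2 n t = m λ.
λ = 2 n t / m. The third-longest wavelength is m = 3: λ = 2 × 2.32 × 447 / 3.00 = 691 nm.

691 nm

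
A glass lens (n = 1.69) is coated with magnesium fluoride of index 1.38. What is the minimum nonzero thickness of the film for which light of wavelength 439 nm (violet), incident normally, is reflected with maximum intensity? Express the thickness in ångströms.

At the upper boundary (n = 1.0 to n = 1.38) the reflected ray undergoes a half-wave phase shift.
Bottom surface (1.38 → 1.69): reflection off a higher-index medium gives a half-wave phase shift.
The two reflections carry the same phase change, so no net offset.
With no net inversion, constructive interference in reflection requires 2 n t = m λ.
Minimum nonzero at m = 1: t = λ / (2 n) = 439 / (2 × 1.38) = 159 nm.

1591 Å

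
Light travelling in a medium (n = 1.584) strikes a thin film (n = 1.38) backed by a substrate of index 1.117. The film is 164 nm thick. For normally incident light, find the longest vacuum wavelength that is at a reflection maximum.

453 nm

Ray reflecting at the top interface goes from n = 1.584 toward n = 1.38: no phase shift.
Ray reflecting at the bottom interface goes from n = 1.38 toward n = 1.117: no phase shift.
The two reflections carry the same phase change, so no net offset.
So the condition for constructive reflection is 2 n t = m λ.
λ = 2 n t / m. The longest wavelength is m = 1: λ = 2 × 1.38 × 164 / 1.00 = 453 nm.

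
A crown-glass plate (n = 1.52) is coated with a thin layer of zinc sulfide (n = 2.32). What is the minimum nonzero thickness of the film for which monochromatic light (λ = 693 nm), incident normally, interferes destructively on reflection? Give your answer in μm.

0.149 μm

Top surface (1.0 → 2.32): reflection off a higher-index medium gives a half-wave phase shift.
Ray reflecting at the bottom interface goes from n = 2.32 toward n = 1.52: no phase shift.
Exactly one π shift → a net half-wave offset.
With one net inversion, destructive interference in reflection requires 2 n t = m λ.
Minimum nonzero at m = 1: t = λ / (2 n) = 693 / (2 × 2.32) = 149 nm.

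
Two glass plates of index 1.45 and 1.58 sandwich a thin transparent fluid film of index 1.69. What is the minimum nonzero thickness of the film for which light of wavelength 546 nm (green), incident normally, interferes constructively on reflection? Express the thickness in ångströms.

Top surface (1.45 → 1.69): reflection off a higher-index medium gives a half-wave phase shift.
At the lower boundary (n = 1.69 to n = 1.58) the reflected ray undergoes no phase shift.
The two reflections differ by half a wavelength.
With one net inversion, constructive interference in reflection requires 2 n t = (m + ½) λ.
Minimum at m = 0: t = λ / (4 n) = 546 / (4 × 1.69) = 80.8 nm.

808 Å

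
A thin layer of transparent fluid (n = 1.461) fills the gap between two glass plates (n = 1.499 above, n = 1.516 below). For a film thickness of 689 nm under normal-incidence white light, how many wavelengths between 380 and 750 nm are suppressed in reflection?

At the upper boundary (n = 1.499 to n = 1.461) the reflected ray undergoes no phase shift.
Bottom surface (1.461 → 1.516): reflection off a higher-index medium gives a half-wave phase shift.
Exactly one π shift → a net half-wave offset.
For dark reflection here: 2 n t = m λ.
λ = 2 n t / m = 2013 / m nm.
m=2: 1007 nm (IR); m=3: 671 nm (visible); m=4: 503 nm (visible); m=5: 403 nm (visible); m=6: 336 nm (UV).

3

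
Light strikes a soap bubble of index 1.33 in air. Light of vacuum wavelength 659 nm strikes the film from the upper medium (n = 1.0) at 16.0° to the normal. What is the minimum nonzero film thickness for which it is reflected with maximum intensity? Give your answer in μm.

At the upper boundary (n = 1.0 to n = 1.33) the reflected ray undergoes a half-wave phase shift.
Ray reflecting at the bottom interface goes from n = 1.33 toward n = 1.0: no phase shift.
The two reflections differ by half a wavelength.
With one net inversion, constructive interference in reflection requires 2 n t cos θ_r = (m + ½) λ.
Snell's law: 1.0 sin 16.0° = 1.33 sin θ_r → sin θ_r = 0.207, cos θ_r = 0.978.
Minimum at m = 0: t = λ / (4 n cos θ_r) = 659 / (4 × 1.33 × 0.978) = 127 nm.

0.127 μm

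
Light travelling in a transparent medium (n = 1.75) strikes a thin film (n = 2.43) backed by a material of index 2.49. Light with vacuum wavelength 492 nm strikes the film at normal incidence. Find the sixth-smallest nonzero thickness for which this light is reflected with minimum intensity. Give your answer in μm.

0.557 μm

Ray reflecting at the top interface goes from n = 1.75 toward n = 2.43: a half-wave phase shift.
Bottom surface (2.43 → 2.49): reflection off a higher-index medium gives a half-wave phase shift.
Net: no relative phase inversion (both shifts match).
With no net inversion, destructive interference in reflection requires 2 n t = (m + ½) λ.
The sixth-smallest nonzero thickness corresponds to m = 5: t = (m + ½) λ / (2 n) = 5.50 × 492 / (2 × 2.43) = 557 nm.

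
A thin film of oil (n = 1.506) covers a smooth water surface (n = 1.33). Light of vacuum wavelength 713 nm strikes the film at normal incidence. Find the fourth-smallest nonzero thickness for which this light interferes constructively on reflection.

Top surface (1.0 → 1.506): reflection off a higher-index medium gives a half-wave phase shift.
At the lower boundary (n = 1.506 to n = 1.33) the reflected ray undergoes no phase shift.
Exactly one π shift → a net half-wave offset.
So the condition for constructive reflection is 2 n t = (m + ½) λ.
The fourth-smallest nonzero thickness corresponds to m = 3: t = (m + ½) λ / (2 n) = 3.50 × 713 / (2 × 1.506) = 829 nm.

829 nm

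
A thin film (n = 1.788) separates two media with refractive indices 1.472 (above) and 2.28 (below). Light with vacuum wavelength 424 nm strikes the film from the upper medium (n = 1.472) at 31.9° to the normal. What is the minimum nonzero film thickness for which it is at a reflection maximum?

132 nm

Top surface (1.472 → 1.788): reflection off a higher-index medium gives a half-wave phase shift.
Bottom surface (1.788 → 2.28): reflection off a higher-index medium gives a half-wave phase shift.
The two reflections carry the same phase change, so no net offset.
For maximum reflection here: 2 n t cos θ_r = m λ.
Snell's law: 1.472 sin 31.9° = 1.788 sin θ_r → sin θ_r = 0.435, cos θ_r = 0.900.
Minimum nonzero at m = 1: t = λ / (2 n cos θ_r) = 424 / (2 × 1.788 × 0.900) = 132 nm.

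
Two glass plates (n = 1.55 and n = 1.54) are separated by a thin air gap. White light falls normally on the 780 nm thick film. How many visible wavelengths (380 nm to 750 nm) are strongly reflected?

2

Top surface (1.55 → 1.0): reflection off a lower-index medium gives no phase shift.
Bottom surface (1.0 → 1.54): reflection off a higher-index medium gives a half-wave phase shift.
Net: one phase inversion between the two reflected rays.
So the condition for constructive reflection is 2 n t = (m + ½) λ.
λ = 2 n t / (m + ½) = 1560 / (m + ½) nm.
m=1: 1040 nm (IR); m=2: 624 nm (visible); m=3: 446 nm (visible); m=4: 347 nm (UV).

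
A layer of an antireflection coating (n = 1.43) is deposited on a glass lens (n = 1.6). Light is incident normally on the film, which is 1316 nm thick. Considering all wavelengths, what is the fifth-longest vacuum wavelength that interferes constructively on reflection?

At the upper boundary (n = 1.0 to n = 1.43) the reflected ray undergoes a half-wave phase shift.
At the lower boundary (n = 1.43 to n = 1.6) the reflected ray undergoes a half-wave phase shift.
Net: no relative phase inversion (both shifts match).
For maximum reflection here: 2 n t = m λ.
λ = 2 n t / m. The fifth-longest wavelength is m = 5: λ = 2 × 1.43 × 1316 / 5.00 = 753 nm.

753 nm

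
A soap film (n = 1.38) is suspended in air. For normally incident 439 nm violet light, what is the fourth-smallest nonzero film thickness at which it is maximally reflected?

Ray reflecting at the top interface goes from n = 1.0 toward n = 1.38: a half-wave phase shift.
At the lower boundary (n = 1.38 to n = 1.0) the reflected ray undergoes no phase shift.
The two reflections differ by half a wavelength.
For bright reflection here: 2 n t = (m + ½) λ.
The fourth-smallest nonzero thickness corresponds to m = 3: t = (m + ½) λ / (2 n) = 3.50 × 439 / (2 × 1.38) = 557 nm.

557 nm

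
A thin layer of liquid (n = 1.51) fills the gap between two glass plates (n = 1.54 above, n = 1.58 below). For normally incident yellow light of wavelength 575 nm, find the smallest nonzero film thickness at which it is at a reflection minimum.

190 nm

At the upper boundary (n = 1.54 to n = 1.51) the reflected ray undergoes no phase shift.
Ray reflecting at the bottom interface goes from n = 1.51 toward n = 1.58: a half-wave phase shift.
The two reflections differ by half a wavelength.
For minimum reflection here: 2 n t = m λ.
Minimum nonzero at m = 1: t = λ / (2 n) = 575 / (2 × 1.51) = 190 nm.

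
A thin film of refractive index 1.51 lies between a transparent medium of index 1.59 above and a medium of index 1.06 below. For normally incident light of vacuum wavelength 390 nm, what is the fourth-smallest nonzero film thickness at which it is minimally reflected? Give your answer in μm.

0.452 μm

Top surface (1.59 → 1.51): reflection off a lower-index medium gives no phase shift.
At the lower boundary (n = 1.51 to n = 1.06) the reflected ray undergoes no phase shift.
Net: no relative phase inversion (both shifts match).
For dark reflection here: 2 n t = (m + ½) λ.
The fourth-smallest nonzero thickness corresponds to m = 3: t = (m + ½) λ / (2 n) = 3.50 × 390 / (2 × 1.51) = 452 nm.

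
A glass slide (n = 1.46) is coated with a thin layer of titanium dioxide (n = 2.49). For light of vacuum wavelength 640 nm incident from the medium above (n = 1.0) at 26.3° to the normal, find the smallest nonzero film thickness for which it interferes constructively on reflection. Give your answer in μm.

0.0653 μm

Ray reflecting at the top interface goes from n = 1.0 toward n = 2.49: a half-wave phase shift.
At the lower boundary (n = 2.49 to n = 1.46) the reflected ray undergoes no phase shift.
Net: one phase inversion between the two reflected rays.
With one net inversion, constructive interference in reflection requires 2 n t cos θ_r = (m + ½) λ.
Snell's law: 1.0 sin 26.3° = 2.49 sin θ_r → sin θ_r = 0.178, cos θ_r = 0.984.
Minimum at m = 0: t = λ / (4 n cos θ_r) = 640 / (4 × 2.49 × 0.984) = 65.3 nm.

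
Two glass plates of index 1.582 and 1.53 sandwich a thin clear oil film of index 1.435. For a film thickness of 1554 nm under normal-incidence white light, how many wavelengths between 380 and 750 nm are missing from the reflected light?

Ray reflecting at the top interface goes from n = 1.582 toward n = 1.435: no phase shift.
At the lower boundary (n = 1.435 to n = 1.53) the reflected ray undergoes a half-wave phase shift.
The two reflections differ by half a wavelength.
So the condition for destructive reflection is 2 n t = m λ.
λ = 2 n t / m = 4460 / m nm.
m=5: 892 nm (IR); m=6: 743 nm (visible); m=7: 637 nm (visible); m=8: 557 nm (visible); m=9: 496 nm (visible); m=10: 446 nm (visible); m=11: 405 nm (visible); m=12: 372 nm (UV).

6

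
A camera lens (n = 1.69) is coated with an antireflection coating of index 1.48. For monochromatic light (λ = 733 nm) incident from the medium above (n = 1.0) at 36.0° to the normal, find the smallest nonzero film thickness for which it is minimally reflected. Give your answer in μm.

At the upper boundary (n = 1.0 to n = 1.48) the reflected ray undergoes a half-wave phase shift.
At the lower boundary (n = 1.48 to n = 1.69) the reflected ray undergoes a half-wave phase shift.
Zero or two π shifts → no net half-wave offset.
With no net inversion, destructive interference in reflection requires 2 n t cos θ_r = (m + ½) λ.
Snell's law: 1.0 sin 36.0° = 1.48 sin θ_r → sin θ_r = 0.397, cos θ_r = 0.918.
Minimum at m = 0: t = λ / (4 n cos θ_r) = 733 / (4 × 1.48 × 0.918) = 135 nm.

0.135 μm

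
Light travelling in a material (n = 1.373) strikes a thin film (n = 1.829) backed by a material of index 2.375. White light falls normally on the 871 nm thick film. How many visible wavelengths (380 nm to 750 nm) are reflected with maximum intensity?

4

Top surface (1.373 → 1.829): reflection off a higher-index medium gives a half-wave phase shift.
Ray reflecting at the bottom interface goes from n = 1.829 toward n = 2.375: a half-wave phase shift.
Net: no relative phase inversion (both shifts match).
For maximum reflection here: 2 n t = m λ.
λ = 2 n t / m = 3186 / m nm.
m=4: 797 nm (IR); m=5: 637 nm (visible); m=6: 531 nm (visible); m=7: 455 nm (visible); m=8: 398 nm (visible); m=9: 354 nm (UV).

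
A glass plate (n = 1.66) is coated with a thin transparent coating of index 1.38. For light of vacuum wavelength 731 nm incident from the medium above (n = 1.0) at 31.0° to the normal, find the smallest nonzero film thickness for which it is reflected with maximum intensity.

285 nm

At the upper boundary (n = 1.0 to n = 1.38) the reflected ray undergoes a half-wave phase shift.
Bottom surface (1.38 → 1.66): reflection off a higher-index medium gives a half-wave phase shift.
The two reflections carry the same phase change, so no net offset.
For strong reflection here: 2 n t cos θ_r = m λ.
Snell's law: 1.0 sin 31.0° = 1.38 sin θ_r → sin θ_r = 0.373, cos θ_r = 0.928.
Minimum nonzero at m = 1: t = λ / (2 n cos θ_r) = 731 / (2 × 1.38 × 0.928) = 285 nm.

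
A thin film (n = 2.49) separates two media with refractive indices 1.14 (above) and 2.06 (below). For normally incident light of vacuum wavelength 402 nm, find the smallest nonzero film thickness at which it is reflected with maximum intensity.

40.4 nm

Top surface (1.14 → 2.49): reflection off a higher-index medium gives a half-wave phase shift.
Bottom surface (2.49 → 2.06): reflection off a lower-index medium gives no phase shift.
Net: one phase inversion between the two reflected rays.
With one net inversion, constructive interference in reflection requires 2 n t = (m + ½) λ.
Minimum at m = 0: t = λ / (4 n) = 402 / (4 × 2.49) = 40.4 nm.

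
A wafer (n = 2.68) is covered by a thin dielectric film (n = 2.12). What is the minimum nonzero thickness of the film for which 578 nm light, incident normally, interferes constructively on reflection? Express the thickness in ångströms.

Ray reflecting at the top interface goes from n = 1.0 toward n = 2.12: a half-wave phase shift.
Ray reflecting at the bottom interface goes from n = 2.12 toward n = 2.68: a half-wave phase shift.
The two reflections carry the same phase change, so no net offset.
For maximum reflection here: 2 n t = m λ.
Minimum nonzero at m = 1: t = λ / (2 n) = 578 / (2 × 2.12) = 136 nm.

1363 Å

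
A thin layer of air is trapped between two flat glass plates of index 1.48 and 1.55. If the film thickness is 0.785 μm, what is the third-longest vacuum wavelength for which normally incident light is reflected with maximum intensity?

628 nm

At the upper boundary (n = 1.48 to n = 1.0) the reflected ray undergoes no phase shift.
Bottom surface (1.0 → 1.55): reflection off a higher-index medium gives a half-wave phase shift.
The two reflections differ by half a wavelength.
For strong reflection here: 2 n t = (m + ½) λ.
λ = 2 n t / (m + ½). The third-longest wavelength is m = 2: λ = 2 × 1.0 × 785 / 2.50 = 628 nm.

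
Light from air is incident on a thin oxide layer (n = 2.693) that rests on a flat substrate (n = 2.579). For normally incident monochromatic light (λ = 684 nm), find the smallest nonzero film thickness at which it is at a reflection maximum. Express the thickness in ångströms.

635 Å

Top surface (1.0 → 2.693): reflection off a higher-index medium gives a half-wave phase shift.
At the lower boundary (n = 2.693 to n = 2.579) the reflected ray undergoes no phase shift.
Net: one phase inversion between the two reflected rays.
With one net inversion, constructive interference in reflection requires 2 n t = (m + ½) λ.
Minimum at m = 0: t = λ / (4 n) = 684 / (4 × 2.693) = 63.5 nm.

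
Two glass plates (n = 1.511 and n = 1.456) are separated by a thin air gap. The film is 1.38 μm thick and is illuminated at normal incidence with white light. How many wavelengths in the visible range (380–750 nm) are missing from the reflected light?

Top surface (1.511 → 1.0): reflection off a lower-index medium gives no phase shift.
Bottom surface (1.0 → 1.456): reflection off a higher-index medium gives a half-wave phase shift.
Exactly one π shift → a net half-wave offset.
So the condition for destructive reflection is 2 n t = m λ.
λ = 2 n t / m = 2760 / m nm.
m=3: 920 nm (IR); m=4: 690 nm (visible); m=5: 552 nm (visible); m=6: 460 nm (visible); m=7: 394 nm (visible); m=8: 345 nm (UV).

4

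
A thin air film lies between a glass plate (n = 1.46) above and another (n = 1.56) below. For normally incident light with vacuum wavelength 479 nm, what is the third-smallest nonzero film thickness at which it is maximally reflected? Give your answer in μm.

Ray reflecting at the top interface goes from n = 1.46 toward n = 1.0: no phase shift.
Bottom surface (1.0 → 1.56): reflection off a higher-index medium gives a half-wave phase shift.
The two reflections differ by half a wavelength.
So the condition for constructive reflection is 2 n t = (m + ½) λ.
The third-smallest nonzero thickness corresponds to m = 2: t = (m + ½) λ / (2 n) = 2.50 × 479 / (2 × 1.0) = 599 nm.

0.599 μm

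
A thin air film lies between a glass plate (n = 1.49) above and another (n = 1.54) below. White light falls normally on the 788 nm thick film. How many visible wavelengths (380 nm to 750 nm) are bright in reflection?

At the upper boundary (n = 1.49 to n = 1.0) the reflected ray undergoes no phase shift.
Ray reflecting at the bottom interface goes from n = 1.0 toward n = 1.54: a half-wave phase shift.
Exactly one π shift → a net half-wave offset.
With one net inversion, constructive interference in reflection requires 2 n t = (m + ½) λ.
λ = 2 n t / (m + ½) = 1576 / (m + ½) nm.
m=1: 1051 nm (IR); m=2: 630 nm (visible); m=3: 450 nm (visible); m=4: 350 nm (UV).

2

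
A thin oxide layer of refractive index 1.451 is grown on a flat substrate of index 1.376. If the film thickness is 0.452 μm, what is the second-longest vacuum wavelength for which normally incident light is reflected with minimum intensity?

656 nm

Top surface (1.0 → 1.451): reflection off a higher-index medium gives a half-wave phase shift.
At the lower boundary (n = 1.451 to n = 1.376) the reflected ray undergoes no phase shift.
Exactly one π shift → a net half-wave offset.
With one net inversion, destructive interference in reflection requires 2 n t = m λ.
λ = 2 n t / m. The second-longest wavelength is m = 2: λ = 2 × 1.451 × 452 / 2.00 = 656 nm.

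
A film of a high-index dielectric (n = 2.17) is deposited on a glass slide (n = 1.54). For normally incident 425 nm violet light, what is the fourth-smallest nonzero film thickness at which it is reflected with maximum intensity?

343 nm

At the upper boundary (n = 1.0 to n = 2.17) the reflected ray undergoes a half-wave phase shift.
Bottom surface (2.17 → 1.54): reflection off a lower-index medium gives no phase shift.
The two reflections differ by half a wavelength.
With one net inversion, constructive interference in reflection requires 2 n t = (m + ½) λ.
The fourth-smallest nonzero thickness corresponds to m = 3: t = (m + ½) λ / (2 n) = 3.50 × 425 / (2 × 2.17) = 343 nm.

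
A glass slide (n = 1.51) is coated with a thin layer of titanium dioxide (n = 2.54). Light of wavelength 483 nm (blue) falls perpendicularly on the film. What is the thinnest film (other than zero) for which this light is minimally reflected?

At the upper boundary (n = 1.0 to n = 2.54) the reflected ray undergoes a half-wave phase shift.
Ray reflecting at the bottom interface goes from n = 2.54 toward n = 1.51: no phase shift.
Exactly one π shift → a net half-wave offset.
For weak reflection here: 2 n t = m λ.
Minimum nonzero at m = 1: t = λ / (2 n) = 483 / (2 × 2.54) = 95.1 nm.

95.1 nm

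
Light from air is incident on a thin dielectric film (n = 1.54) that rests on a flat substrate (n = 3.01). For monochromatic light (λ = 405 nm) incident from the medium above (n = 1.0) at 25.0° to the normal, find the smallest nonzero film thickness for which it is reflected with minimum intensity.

68.4 nm

At the upper boundary (n = 1.0 to n = 1.54) the reflected ray undergoes a half-wave phase shift.
Ray reflecting at the bottom interface goes from n = 1.54 toward n = 3.01: a half-wave phase shift.
Net: no relative phase inversion (both shifts match).
So the condition for destructive reflection is 2 n t cos θ_r = (m + ½) λ.
Snell's law: 1.0 sin 25.0° = 1.54 sin θ_r → sin θ_r = 0.274, cos θ_r = 0.962.
Minimum at m = 0: t = λ / (4 n cos θ_r) = 405 / (4 × 1.54 × 0.962) = 68.4 nm.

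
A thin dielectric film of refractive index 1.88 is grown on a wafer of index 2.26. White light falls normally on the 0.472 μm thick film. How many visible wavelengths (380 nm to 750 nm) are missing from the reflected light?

At the upper boundary (n = 1.0 to n = 1.88) the reflected ray undergoes a half-wave phase shift.
Ray reflecting at the bottom interface goes from n = 1.88 toward n = 2.26: a half-wave phase shift.
Net: no relative phase inversion (both shifts match).
So the condition for destructive reflection is 2 n t = (m + ½) λ.
λ = 2 n t / (m + ½) = 1775 / (m + ½) nm.
m=1: 1183 nm (IR); m=2: 710 nm (visible); m=3: 507 nm (visible); m=4: 394 nm (visible); m=5: 323 nm (UV).

3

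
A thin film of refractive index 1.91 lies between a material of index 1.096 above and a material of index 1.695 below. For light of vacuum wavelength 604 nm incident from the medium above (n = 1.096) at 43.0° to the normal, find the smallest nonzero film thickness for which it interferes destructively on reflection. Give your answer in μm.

Top surface (1.096 → 1.91): reflection off a higher-index medium gives a half-wave phase shift.
Bottom surface (1.91 → 1.695): reflection off a lower-index medium gives no phase shift.
The two reflections differ by half a wavelength.
So the condition for destructive reflection is 2 n t cos θ_r = m λ.
Snell's law: 1.096 sin 43.0° = 1.91 sin θ_r → sin θ_r = 0.391, cos θ_r = 0.920.
Minimum nonzero at m = 1: t = λ / (2 n cos θ_r) = 604 / (2 × 1.91 × 0.920) = 172 nm.

0.172 μm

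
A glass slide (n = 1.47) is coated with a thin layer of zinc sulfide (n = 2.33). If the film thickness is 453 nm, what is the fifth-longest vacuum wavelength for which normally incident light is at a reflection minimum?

422 nm

Top surface (1.0 → 2.33): reflection off a higher-index medium gives a half-wave phase shift.
At the lower boundary (n = 2.33 to n = 1.47) the reflected ray undergoes no phase shift.
Net: one phase inversion between the two reflected rays.
For weak reflection here: 2 n t = m λ.
λ = 2 n t / m. The fifth-longest wavelength is m = 5: λ = 2 × 2.33 × 453 / 5.00 = 422 nm.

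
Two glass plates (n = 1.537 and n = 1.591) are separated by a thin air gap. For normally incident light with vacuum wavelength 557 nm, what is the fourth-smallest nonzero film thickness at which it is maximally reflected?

975 nm

Ray reflecting at the top interface goes from n = 1.537 toward n = 1.0: no phase shift.
Bottom surface (1.0 → 1.591): reflection off a higher-index medium gives a half-wave phase shift.
Exactly one π shift → a net half-wave offset.
So the condition for constructive reflection is 2 n t = (m + ½) λ.
The fourth-smallest nonzero thickness corresponds to m = 3: t = (m + ½) λ / (2 n) = 3.50 × 557 / (2 × 1.0) = 975 nm.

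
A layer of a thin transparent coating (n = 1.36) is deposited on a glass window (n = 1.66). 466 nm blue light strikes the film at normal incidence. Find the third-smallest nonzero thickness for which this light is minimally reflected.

428 nm

Ray reflecting at the top interface goes from n = 1.0 toward n = 1.36: a half-wave phase shift.
Bottom surface (1.36 → 1.66): reflection off a higher-index medium gives a half-wave phase shift.
Net: no relative phase inversion (both shifts match).
For minimum reflection here: 2 n t = (m + ½) λ.
The third-smallest nonzero thickness corresponds to m = 2: t = (m + ½) λ / (2 n) = 2.50 × 466 / (2 × 1.36) = 428 nm.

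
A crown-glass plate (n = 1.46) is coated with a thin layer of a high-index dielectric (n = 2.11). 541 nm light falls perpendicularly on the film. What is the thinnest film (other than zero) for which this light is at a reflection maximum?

At the upper boundary (n = 1.0 to n = 2.11) the reflected ray undergoes a half-wave phase shift.
Bottom surface (2.11 → 1.46): reflection off a lower-index medium gives no phase shift.
Exactly one π shift → a net half-wave offset.
With one net inversion, constructive interference in reflection requires 2 n t = (m + ½) λ.
Minimum at m = 0: t = λ / (4 n) = 541 / (4 × 2.11) = 64.1 nm.

64.1 nm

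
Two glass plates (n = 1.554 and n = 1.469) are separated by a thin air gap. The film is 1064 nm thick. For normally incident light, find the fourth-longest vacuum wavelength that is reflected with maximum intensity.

Ray reflecting at the top interface goes from n = 1.554 toward n = 1.0: no phase shift.
Bottom surface (1.0 → 1.469): reflection off a higher-index medium gives a half-wave phase shift.
Net: one phase inversion between the two reflected rays.
With one net inversion, constructive interference in reflection requires 2 n t = (m + ½) λ.
λ = 2 n t / (m + ½). The fourth-longest wavelength is m = 3: λ = 2 × 1.0 × 1064 / 3.50 = 608 nm.

608 nm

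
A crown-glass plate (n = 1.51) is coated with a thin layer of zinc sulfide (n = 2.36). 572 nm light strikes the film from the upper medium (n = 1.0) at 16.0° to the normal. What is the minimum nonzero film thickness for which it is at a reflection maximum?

At the upper boundary (n = 1.0 to n = 2.36) the reflected ray undergoes a half-wave phase shift.
Bottom surface (2.36 → 1.51): reflection off a lower-index medium gives no phase shift.
Net: one phase inversion between the two reflected rays.
For strong reflection here: 2 n t cos θ_r = (m + ½) λ.
Snell's law: 1.0 sin 16.0° = 2.36 sin θ_r → sin θ_r = 0.117, cos θ_r = 0.993.
Minimum at m = 0: t = λ / (4 n cos θ_r) = 572 / (4 × 2.36 × 0.993) = 61.0 nm.

61.0 nm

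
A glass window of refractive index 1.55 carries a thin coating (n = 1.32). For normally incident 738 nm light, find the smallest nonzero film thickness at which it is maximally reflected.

280 nm

Top surface (1.0 → 1.32): reflection off a higher-index medium gives a half-wave phase shift.
At the lower boundary (n = 1.32 to n = 1.55) the reflected ray undergoes a half-wave phase shift.
Net: no relative phase inversion (both shifts match).
With no net inversion, constructive interference in reflection requires 2 n t = m λ.
Minimum nonzero at m = 1: t = λ / (2 n) = 738 / (2 × 1.32) = 280 nm.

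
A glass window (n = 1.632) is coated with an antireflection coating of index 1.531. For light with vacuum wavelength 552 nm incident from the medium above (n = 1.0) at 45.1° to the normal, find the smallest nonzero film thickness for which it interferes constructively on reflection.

At the upper boundary (n = 1.0 to n = 1.531) the reflected ray undergoes a half-wave phase shift.
Bottom surface (1.531 → 1.632): reflection off a higher-index medium gives a half-wave phase shift.
The two reflections carry the same phase change, so no net offset.
So the condition for constructive reflection is 2 n t cos θ_r = m λ.
Snell's law: 1.0 sin 45.1° = 1.531 sin θ_r → sin θ_r = 0.463, cos θ_r = 0.887.
Minimum nonzero at m = 1: t = λ / (2 n cos θ_r) = 552 / (2 × 1.531 × 0.887) = 203 nm.

203 nm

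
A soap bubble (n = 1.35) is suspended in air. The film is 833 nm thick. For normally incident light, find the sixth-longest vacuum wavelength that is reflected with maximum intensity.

409 nm

At the upper boundary (n = 1.0 to n = 1.35) the reflected ray undergoes a half-wave phase shift.
At the lower boundary (n = 1.35 to n = 1.0) the reflected ray undergoes no phase shift.
Exactly one π shift → a net half-wave offset.
For maximum reflection here: 2 n t = (m + ½) λ.
λ = 2 n t / (m + ½). The sixth-longest wavelength is m = 5: λ = 2 × 1.35 × 833 / 5.50 = 409 nm.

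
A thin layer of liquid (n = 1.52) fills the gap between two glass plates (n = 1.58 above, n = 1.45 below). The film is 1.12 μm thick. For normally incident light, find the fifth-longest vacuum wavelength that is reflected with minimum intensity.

757 nm

Top surface (1.58 → 1.52): reflection off a lower-index medium gives no phase shift.
Bottom surface (1.52 → 1.45): reflection off a lower-index medium gives no phase shift.
Net: no relative phase inversion (both shifts match).
For weak reflection here: 2 n t = (m + ½) λ.
λ = 2 n t / (m + ½). The fifth-longest wavelength is m = 4: λ = 2 × 1.52 × 1120 / 4.50 = 757 nm.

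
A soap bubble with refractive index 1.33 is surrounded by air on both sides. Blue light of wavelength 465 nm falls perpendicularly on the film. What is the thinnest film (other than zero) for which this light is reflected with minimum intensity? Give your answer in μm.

0.175 μm

Ray reflecting at the top interface goes from n = 1.0 toward n = 1.33: a half-wave phase shift.
Ray reflecting at the bottom interface goes from n = 1.33 toward n = 1.0: no phase shift.
Exactly one π shift → a net half-wave offset.
So the condition for destructive reflection is 2 n t = m λ.
Minimum nonzero at m = 1: t = λ / (2 n) = 465 / (2 × 1.33) = 175 nm.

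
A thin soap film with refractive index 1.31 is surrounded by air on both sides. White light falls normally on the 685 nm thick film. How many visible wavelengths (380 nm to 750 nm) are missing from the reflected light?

2

At the upper boundary (n = 1.0 to n = 1.31) the reflected ray undergoes a half-wave phase shift.
At the lower boundary (n = 1.31 to n = 1.0) the reflected ray undergoes no phase shift.
Exactly one π shift → a net half-wave offset.
For weak reflection here: 2 n t = m λ.
λ = 2 n t / m = 1795 / m nm.
m=2: 897 nm (IR); m=3: 598 nm (visible); m=4: 449 nm (visible); m=5: 359 nm (UV).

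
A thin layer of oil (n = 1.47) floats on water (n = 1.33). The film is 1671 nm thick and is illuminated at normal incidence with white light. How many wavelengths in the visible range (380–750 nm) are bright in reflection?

6

Top surface (1.0 → 1.47): reflection off a higher-index medium gives a half-wave phase shift.
Ray reflecting at the bottom interface goes from n = 1.47 toward n = 1.33: no phase shift.
Net: one phase inversion between the two reflected rays.
So the condition for constructive reflection is 2 n t = (m + ½) λ.
λ = 2 n t / (m + ½) = 4913 / (m + ½) nm.
m=6: 756 nm (IR); m=7: 655 nm (visible); m=8: 578 nm (visible); m=9: 517 nm (visible); m=10: 468 nm (visible); m=11: 427 nm (visible); m=12: 393 nm (visible); m=13: 364 nm (UV).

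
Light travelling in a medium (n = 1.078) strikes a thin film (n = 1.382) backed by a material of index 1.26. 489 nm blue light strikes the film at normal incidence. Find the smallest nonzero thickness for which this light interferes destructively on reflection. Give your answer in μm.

0.177 μm

Top surface (1.078 → 1.382): reflection off a higher-index medium gives a half-wave phase shift.
At the lower boundary (n = 1.382 to n = 1.26) the reflected ray undergoes no phase shift.
The two reflections differ by half a wavelength.
With one net inversion, destructive interference in reflection requires 2 n t = m λ.
The smallest nonzero thickness corresponds to m = 1: t = m λ / (2 n) = 1.00 × 489 / (2 × 1.382) = 177 nm.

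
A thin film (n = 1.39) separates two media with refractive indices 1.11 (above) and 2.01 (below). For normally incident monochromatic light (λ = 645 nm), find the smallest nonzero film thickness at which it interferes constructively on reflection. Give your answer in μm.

0.232 μm

Ray reflecting at the top interface goes from n = 1.11 toward n = 1.39: a half-wave phase shift.
Bottom surface (1.39 → 2.01): reflection off a higher-index medium gives a half-wave phase shift.
Zero or two π shifts → no net half-wave offset.
So the condition for constructive reflection is 2 n t = m λ.
Minimum nonzero at m = 1: t = λ / (2 n) = 645 / (2 × 1.39) = 232 nm.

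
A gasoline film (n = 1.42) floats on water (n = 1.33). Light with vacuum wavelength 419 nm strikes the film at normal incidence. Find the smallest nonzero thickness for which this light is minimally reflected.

At the upper boundary (n = 1.0 to n = 1.42) the reflected ray undergoes a half-wave phase shift.
Ray reflecting at the bottom interface goes from n = 1.42 toward n = 1.33: no phase shift.
Net: one phase inversion between the two reflected rays.
With one net inversion, destructive interference in reflection requires 2 n t = m λ.
The smallest nonzero thickness corresponds to m = 1: t = m λ / (2 n) = 1.00 × 419 / (2 × 1.42) = 148 nm.

148 nm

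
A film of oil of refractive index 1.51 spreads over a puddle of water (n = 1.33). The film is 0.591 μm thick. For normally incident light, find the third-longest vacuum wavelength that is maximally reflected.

714 nm

Top surface (1.0 → 1.51): reflection off a higher-index medium gives a half-wave phase shift.
Ray reflecting at the bottom interface goes from n = 1.51 toward n = 1.33: no phase shift.
The two reflections differ by half a wavelength.
For maximum reflection here: 2 n t = (m + ½) λ.
λ = 2 n t / (m + ½). The third-longest wavelength is m = 2: λ = 2 × 1.51 × 591 / 2.50 = 714 nm.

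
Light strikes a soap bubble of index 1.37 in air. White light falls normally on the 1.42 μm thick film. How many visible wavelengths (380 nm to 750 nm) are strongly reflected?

At the upper boundary (n = 1.0 to n = 1.37) the reflected ray undergoes a half-wave phase shift.
At the lower boundary (n = 1.37 to n = 1.0) the reflected ray undergoes no phase shift.
Net: one phase inversion between the two reflected rays.
For maximum reflection here: 2 n t = (m + ½) λ.
λ = 2 n t / (m + ½) = 3891 / (m + ½) nm.
m=4: 865 nm (IR); m=5: 707 nm (visible); m=6: 599 nm (visible); m=7: 519 nm (visible); m=8: 458 nm (visible); m=9: 410 nm (visible); m=10: 371 nm (UV).

5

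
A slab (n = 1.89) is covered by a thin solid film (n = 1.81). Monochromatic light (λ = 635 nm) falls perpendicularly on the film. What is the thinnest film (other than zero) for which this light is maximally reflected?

175 nm

Ray reflecting at the top interface goes from n = 1.0 toward n = 1.81: a half-wave phase shift.
Bottom surface (1.81 → 1.89): reflection off a higher-index medium gives a half-wave phase shift.
Net: no relative phase inversion (both shifts match).
With no net inversion, constructive interference in reflection requires 2 n t = m λ.
Minimum nonzero at m = 1: t = λ / (2 n) = 635 / (2 × 1.81) = 175 nm.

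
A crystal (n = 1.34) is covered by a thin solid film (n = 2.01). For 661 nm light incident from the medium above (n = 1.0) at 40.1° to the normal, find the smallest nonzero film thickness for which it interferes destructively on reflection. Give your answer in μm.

0.174 μm

At the upper boundary (n = 1.0 to n = 2.01) the reflected ray undergoes a half-wave phase shift.
At the lower boundary (n = 2.01 to n = 1.34) the reflected ray undergoes no phase shift.
Exactly one π shift → a net half-wave offset.
With one net inversion, destructive interference in reflection requires 2 n t cos θ_r = m λ.
Snell's law: 1.0 sin 40.1° = 2.01 sin θ_r → sin θ_r = 0.320, cos θ_r = 0.947.
Minimum nonzero at m = 1: t = λ / (2 n cos θ_r) = 661 / (2 × 2.01 × 0.947) = 174 nm.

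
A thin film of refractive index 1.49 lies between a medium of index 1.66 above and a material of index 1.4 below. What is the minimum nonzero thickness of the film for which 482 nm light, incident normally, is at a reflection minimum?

Top surface (1.66 → 1.49): reflection off a lower-index medium gives no phase shift.
Ray reflecting at the bottom interface goes from n = 1.49 toward n = 1.4: no phase shift.
The two reflections carry the same phase change, so no net offset.
With no net inversion, destructive interference in reflection requires 2 n t = (m + ½) λ.
Minimum at m = 0: t = λ / (4 n) = 482 / (4 × 1.49) = 80.9 nm.

80.9 nm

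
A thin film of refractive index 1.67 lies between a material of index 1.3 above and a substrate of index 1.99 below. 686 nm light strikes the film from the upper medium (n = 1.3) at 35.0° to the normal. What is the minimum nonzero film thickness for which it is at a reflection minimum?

115 nm

At the upper boundary (n = 1.3 to n = 1.67) the reflected ray undergoes a half-wave phase shift.
Bottom surface (1.67 → 1.99): reflection off a higher-index medium gives a half-wave phase shift.
Net: no relative phase inversion (both shifts match).
So the condition for destructive reflection is 2 n t cos θ_r = (m + ½) λ.
Snell's law: 1.3 sin 35.0° = 1.67 sin θ_r → sin θ_r = 0.446, cos θ_r = 0.895.
Minimum at m = 0: t = λ / (4 n cos θ_r) = 686 / (4 × 1.67 × 0.895) = 115 nm.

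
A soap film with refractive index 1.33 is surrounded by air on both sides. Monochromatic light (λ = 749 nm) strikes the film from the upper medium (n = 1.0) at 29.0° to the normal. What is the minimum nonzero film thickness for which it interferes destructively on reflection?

Top surface (1.0 → 1.33): reflection off a higher-index medium gives a half-wave phase shift.
Bottom surface (1.33 → 1.0): reflection off a lower-index medium gives no phase shift.
The two reflections differ by half a wavelength.
So the condition for destructive reflection is 2 n t cos θ_r = m λ.
Snell's law: 1.0 sin 29.0° = 1.33 sin θ_r → sin θ_r = 0.365, cos θ_r = 0.931.
Minimum nonzero at m = 1: t = λ / (2 n cos θ_r) = 749 / (2 × 1.33 × 0.931) = 302 nm.

302 nm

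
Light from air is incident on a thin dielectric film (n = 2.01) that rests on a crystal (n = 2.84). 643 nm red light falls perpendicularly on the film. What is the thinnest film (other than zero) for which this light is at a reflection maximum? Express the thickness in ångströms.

1600 Å

At the upper boundary (n = 1.0 to n = 2.01) the reflected ray undergoes a half-wave phase shift.
Bottom surface (2.01 → 2.84): reflection off a higher-index medium gives a half-wave phase shift.
Net: no relative phase inversion (both shifts match).
With no net inversion, constructive interference in reflection requires 2 n t = m λ.
Minimum nonzero at m = 1: t = λ / (2 n) = 643 / (2 × 2.01) = 160 nm.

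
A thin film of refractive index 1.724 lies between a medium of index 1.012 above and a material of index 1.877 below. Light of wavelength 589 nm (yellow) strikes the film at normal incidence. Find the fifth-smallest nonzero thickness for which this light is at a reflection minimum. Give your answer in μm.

0.769 μm

Top surface (1.012 → 1.724): reflection off a higher-index medium gives a half-wave phase shift.
At the lower boundary (n = 1.724 to n = 1.877) the reflected ray undergoes a half-wave phase shift.
Zero or two π shifts → no net half-wave offset.
So the condition for destructive reflection is 2 n t = (m + ½) λ.
The fifth-smallest nonzero thickness corresponds to m = 4: t = (m + ½) λ / (2 n) = 4.50 × 589 / (2 × 1.724) = 769 nm.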